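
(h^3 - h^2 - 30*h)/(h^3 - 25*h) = (h - 6)/(h - 5)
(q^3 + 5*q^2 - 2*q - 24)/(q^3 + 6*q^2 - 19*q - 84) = (q^2 + 2*q - 8)/(q^2 + 3*q - 28)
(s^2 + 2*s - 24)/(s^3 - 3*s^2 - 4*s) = (s + 6)/(s*(s + 1))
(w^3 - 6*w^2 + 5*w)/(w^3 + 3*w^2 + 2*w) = (w^2 - 6*w + 5)/(w^2 + 3*w + 2)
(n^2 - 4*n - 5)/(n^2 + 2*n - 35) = (n + 1)/(n + 7)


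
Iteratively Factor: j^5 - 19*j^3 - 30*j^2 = (j - 5)*(j^4 + 5*j^3 + 6*j^2) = j*(j - 5)*(j^3 + 5*j^2 + 6*j) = j^2*(j - 5)*(j^2 + 5*j + 6) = j^2*(j - 5)*(j + 2)*(j + 3)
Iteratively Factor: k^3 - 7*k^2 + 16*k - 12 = (k - 2)*(k^2 - 5*k + 6) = (k - 2)^2*(k - 3)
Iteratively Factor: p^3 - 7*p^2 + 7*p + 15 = (p - 3)*(p^2 - 4*p - 5) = (p - 5)*(p - 3)*(p + 1)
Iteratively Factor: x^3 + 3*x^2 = (x + 3)*(x^2) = x*(x + 3)*(x)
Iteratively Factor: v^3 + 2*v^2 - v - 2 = (v + 2)*(v^2 - 1) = (v - 1)*(v + 2)*(v + 1)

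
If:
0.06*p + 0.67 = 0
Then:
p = -11.17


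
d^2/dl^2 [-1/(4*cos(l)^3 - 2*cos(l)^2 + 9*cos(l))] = ((-12*cos(l) + 4*cos(2*l) - 9*cos(3*l))*(4*cos(l)^2 - 2*cos(l) + 9)*cos(l) - 2*(12*cos(l)^2 - 4*cos(l) + 9)^2*sin(l)^2)/((4*cos(l)^2 - 2*cos(l) + 9)^3*cos(l)^3)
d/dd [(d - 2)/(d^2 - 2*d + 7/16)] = 16*(16*d^2 - 32*d - 32*(d - 2)*(d - 1) + 7)/(16*d^2 - 32*d + 7)^2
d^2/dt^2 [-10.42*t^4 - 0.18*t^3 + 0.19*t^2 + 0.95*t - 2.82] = -125.04*t^2 - 1.08*t + 0.38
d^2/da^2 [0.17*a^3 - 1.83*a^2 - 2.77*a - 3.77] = 1.02*a - 3.66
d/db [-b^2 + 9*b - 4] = 9 - 2*b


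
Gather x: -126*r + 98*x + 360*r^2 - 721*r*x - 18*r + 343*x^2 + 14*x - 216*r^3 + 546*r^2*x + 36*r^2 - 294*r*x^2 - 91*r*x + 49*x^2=-216*r^3 + 396*r^2 - 144*r + x^2*(392 - 294*r) + x*(546*r^2 - 812*r + 112)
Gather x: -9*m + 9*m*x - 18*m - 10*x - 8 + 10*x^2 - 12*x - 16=-27*m + 10*x^2 + x*(9*m - 22) - 24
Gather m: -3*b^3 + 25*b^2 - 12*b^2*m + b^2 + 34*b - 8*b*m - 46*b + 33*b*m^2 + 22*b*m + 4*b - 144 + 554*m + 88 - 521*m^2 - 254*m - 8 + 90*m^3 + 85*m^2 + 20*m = -3*b^3 + 26*b^2 - 8*b + 90*m^3 + m^2*(33*b - 436) + m*(-12*b^2 + 14*b + 320) - 64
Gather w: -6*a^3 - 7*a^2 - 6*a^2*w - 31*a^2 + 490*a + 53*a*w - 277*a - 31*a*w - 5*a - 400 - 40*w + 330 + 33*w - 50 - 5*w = -6*a^3 - 38*a^2 + 208*a + w*(-6*a^2 + 22*a - 12) - 120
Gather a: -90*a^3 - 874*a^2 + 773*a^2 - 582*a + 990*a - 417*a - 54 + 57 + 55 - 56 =-90*a^3 - 101*a^2 - 9*a + 2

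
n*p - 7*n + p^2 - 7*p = (n + p)*(p - 7)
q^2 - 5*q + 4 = (q - 4)*(q - 1)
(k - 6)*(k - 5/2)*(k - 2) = k^3 - 21*k^2/2 + 32*k - 30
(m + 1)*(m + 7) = m^2 + 8*m + 7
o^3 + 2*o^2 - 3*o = o*(o - 1)*(o + 3)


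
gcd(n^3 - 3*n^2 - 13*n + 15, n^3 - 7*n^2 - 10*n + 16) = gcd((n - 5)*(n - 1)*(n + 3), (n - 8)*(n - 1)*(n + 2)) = n - 1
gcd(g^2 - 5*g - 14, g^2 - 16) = 1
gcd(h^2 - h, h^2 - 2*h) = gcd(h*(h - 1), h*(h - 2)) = h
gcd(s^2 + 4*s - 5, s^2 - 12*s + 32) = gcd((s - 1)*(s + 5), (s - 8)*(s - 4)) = 1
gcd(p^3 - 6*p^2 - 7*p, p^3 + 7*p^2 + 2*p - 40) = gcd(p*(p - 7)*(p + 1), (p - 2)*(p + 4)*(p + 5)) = 1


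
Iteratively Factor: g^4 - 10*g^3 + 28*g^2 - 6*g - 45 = (g + 1)*(g^3 - 11*g^2 + 39*g - 45) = (g - 3)*(g + 1)*(g^2 - 8*g + 15) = (g - 3)^2*(g + 1)*(g - 5)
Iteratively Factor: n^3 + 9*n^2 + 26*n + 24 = (n + 4)*(n^2 + 5*n + 6) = (n + 2)*(n + 4)*(n + 3)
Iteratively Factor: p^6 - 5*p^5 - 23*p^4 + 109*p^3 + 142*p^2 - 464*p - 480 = (p - 4)*(p^5 - p^4 - 27*p^3 + p^2 + 146*p + 120) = (p - 4)*(p + 1)*(p^4 - 2*p^3 - 25*p^2 + 26*p + 120) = (p - 5)*(p - 4)*(p + 1)*(p^3 + 3*p^2 - 10*p - 24) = (p - 5)*(p - 4)*(p + 1)*(p + 4)*(p^2 - p - 6) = (p - 5)*(p - 4)*(p + 1)*(p + 2)*(p + 4)*(p - 3)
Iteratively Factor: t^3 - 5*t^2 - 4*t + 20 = (t - 2)*(t^2 - 3*t - 10) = (t - 2)*(t + 2)*(t - 5)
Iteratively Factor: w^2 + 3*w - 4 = (w - 1)*(w + 4)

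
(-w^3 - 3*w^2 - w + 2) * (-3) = 3*w^3 + 9*w^2 + 3*w - 6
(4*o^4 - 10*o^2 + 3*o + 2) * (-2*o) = -8*o^5 + 20*o^3 - 6*o^2 - 4*o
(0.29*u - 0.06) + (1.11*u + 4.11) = 1.4*u + 4.05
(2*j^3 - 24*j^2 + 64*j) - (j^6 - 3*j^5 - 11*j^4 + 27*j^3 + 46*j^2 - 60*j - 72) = -j^6 + 3*j^5 + 11*j^4 - 25*j^3 - 70*j^2 + 124*j + 72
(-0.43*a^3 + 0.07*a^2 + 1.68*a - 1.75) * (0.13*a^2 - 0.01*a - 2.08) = -0.0559*a^5 + 0.0134*a^4 + 1.1121*a^3 - 0.3899*a^2 - 3.4769*a + 3.64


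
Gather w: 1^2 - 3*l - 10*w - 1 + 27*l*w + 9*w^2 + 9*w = -3*l + 9*w^2 + w*(27*l - 1)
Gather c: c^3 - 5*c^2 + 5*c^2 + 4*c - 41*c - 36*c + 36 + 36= c^3 - 73*c + 72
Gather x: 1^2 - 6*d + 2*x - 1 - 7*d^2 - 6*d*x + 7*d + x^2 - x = -7*d^2 + d + x^2 + x*(1 - 6*d)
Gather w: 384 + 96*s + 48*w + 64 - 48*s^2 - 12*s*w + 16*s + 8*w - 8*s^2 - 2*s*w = -56*s^2 + 112*s + w*(56 - 14*s) + 448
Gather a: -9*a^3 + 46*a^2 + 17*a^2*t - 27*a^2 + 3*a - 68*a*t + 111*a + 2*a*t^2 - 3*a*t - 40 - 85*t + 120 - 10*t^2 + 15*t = -9*a^3 + a^2*(17*t + 19) + a*(2*t^2 - 71*t + 114) - 10*t^2 - 70*t + 80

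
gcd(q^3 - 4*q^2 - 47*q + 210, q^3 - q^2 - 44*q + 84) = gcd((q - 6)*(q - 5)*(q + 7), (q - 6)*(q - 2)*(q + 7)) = q^2 + q - 42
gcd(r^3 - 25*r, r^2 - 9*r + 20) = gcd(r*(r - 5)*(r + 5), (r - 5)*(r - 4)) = r - 5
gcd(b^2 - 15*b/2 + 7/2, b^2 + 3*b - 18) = 1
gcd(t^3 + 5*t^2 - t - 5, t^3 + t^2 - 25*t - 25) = t^2 + 6*t + 5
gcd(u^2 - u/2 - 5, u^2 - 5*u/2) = u - 5/2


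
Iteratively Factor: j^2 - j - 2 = (j - 2)*(j + 1)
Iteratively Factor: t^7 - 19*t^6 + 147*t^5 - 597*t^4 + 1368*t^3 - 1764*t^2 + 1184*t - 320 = (t - 2)*(t^6 - 17*t^5 + 113*t^4 - 371*t^3 + 626*t^2 - 512*t + 160) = (t - 2)^2*(t^5 - 15*t^4 + 83*t^3 - 205*t^2 + 216*t - 80) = (t - 4)*(t - 2)^2*(t^4 - 11*t^3 + 39*t^2 - 49*t + 20) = (t - 4)*(t - 2)^2*(t - 1)*(t^3 - 10*t^2 + 29*t - 20) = (t - 5)*(t - 4)*(t - 2)^2*(t - 1)*(t^2 - 5*t + 4) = (t - 5)*(t - 4)^2*(t - 2)^2*(t - 1)*(t - 1)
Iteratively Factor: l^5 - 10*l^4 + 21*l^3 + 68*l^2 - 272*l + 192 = (l - 1)*(l^4 - 9*l^3 + 12*l^2 + 80*l - 192) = (l - 4)*(l - 1)*(l^3 - 5*l^2 - 8*l + 48) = (l - 4)^2*(l - 1)*(l^2 - l - 12) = (l - 4)^3*(l - 1)*(l + 3)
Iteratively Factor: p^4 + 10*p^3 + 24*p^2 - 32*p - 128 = (p - 2)*(p^3 + 12*p^2 + 48*p + 64) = (p - 2)*(p + 4)*(p^2 + 8*p + 16) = (p - 2)*(p + 4)^2*(p + 4)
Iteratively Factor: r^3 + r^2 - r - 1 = (r - 1)*(r^2 + 2*r + 1) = (r - 1)*(r + 1)*(r + 1)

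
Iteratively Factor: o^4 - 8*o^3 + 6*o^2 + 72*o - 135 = (o - 5)*(o^3 - 3*o^2 - 9*o + 27) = (o - 5)*(o - 3)*(o^2 - 9) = (o - 5)*(o - 3)^2*(o + 3)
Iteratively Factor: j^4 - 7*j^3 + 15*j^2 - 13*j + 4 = (j - 1)*(j^3 - 6*j^2 + 9*j - 4) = (j - 4)*(j - 1)*(j^2 - 2*j + 1) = (j - 4)*(j - 1)^2*(j - 1)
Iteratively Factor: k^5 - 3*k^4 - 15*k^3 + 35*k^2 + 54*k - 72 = (k - 3)*(k^4 - 15*k^2 - 10*k + 24) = (k - 3)*(k - 1)*(k^3 + k^2 - 14*k - 24) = (k - 4)*(k - 3)*(k - 1)*(k^2 + 5*k + 6) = (k - 4)*(k - 3)*(k - 1)*(k + 2)*(k + 3)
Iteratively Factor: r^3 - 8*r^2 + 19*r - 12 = (r - 3)*(r^2 - 5*r + 4) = (r - 3)*(r - 1)*(r - 4)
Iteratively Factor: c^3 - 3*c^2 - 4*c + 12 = (c - 2)*(c^2 - c - 6) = (c - 3)*(c - 2)*(c + 2)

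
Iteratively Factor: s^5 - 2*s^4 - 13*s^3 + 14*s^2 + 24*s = (s + 3)*(s^4 - 5*s^3 + 2*s^2 + 8*s) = (s - 4)*(s + 3)*(s^3 - s^2 - 2*s) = (s - 4)*(s - 2)*(s + 3)*(s^2 + s) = (s - 4)*(s - 2)*(s + 1)*(s + 3)*(s)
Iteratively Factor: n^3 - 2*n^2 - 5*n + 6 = (n + 2)*(n^2 - 4*n + 3) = (n - 3)*(n + 2)*(n - 1)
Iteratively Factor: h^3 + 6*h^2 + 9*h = (h)*(h^2 + 6*h + 9) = h*(h + 3)*(h + 3)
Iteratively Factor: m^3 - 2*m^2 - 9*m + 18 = (m - 3)*(m^2 + m - 6) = (m - 3)*(m + 3)*(m - 2)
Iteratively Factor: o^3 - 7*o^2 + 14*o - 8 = (o - 1)*(o^2 - 6*o + 8) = (o - 2)*(o - 1)*(o - 4)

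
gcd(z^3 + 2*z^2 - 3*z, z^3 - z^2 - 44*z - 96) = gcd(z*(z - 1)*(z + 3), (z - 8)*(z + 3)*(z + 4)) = z + 3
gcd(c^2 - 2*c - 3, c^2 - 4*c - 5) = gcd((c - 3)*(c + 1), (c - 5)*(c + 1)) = c + 1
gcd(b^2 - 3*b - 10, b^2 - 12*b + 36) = 1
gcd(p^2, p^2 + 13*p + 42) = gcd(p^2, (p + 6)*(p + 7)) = 1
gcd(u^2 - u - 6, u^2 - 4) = u + 2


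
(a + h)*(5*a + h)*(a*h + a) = 5*a^3*h + 5*a^3 + 6*a^2*h^2 + 6*a^2*h + a*h^3 + a*h^2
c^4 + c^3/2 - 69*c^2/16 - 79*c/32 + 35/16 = (c - 2)*(c - 1/2)*(c + 5/4)*(c + 7/4)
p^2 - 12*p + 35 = (p - 7)*(p - 5)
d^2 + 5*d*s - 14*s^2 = (d - 2*s)*(d + 7*s)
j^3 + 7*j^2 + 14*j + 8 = (j + 1)*(j + 2)*(j + 4)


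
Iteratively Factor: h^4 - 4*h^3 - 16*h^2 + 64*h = (h - 4)*(h^3 - 16*h) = (h - 4)^2*(h^2 + 4*h) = (h - 4)^2*(h + 4)*(h)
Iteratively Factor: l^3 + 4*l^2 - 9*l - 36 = (l + 4)*(l^2 - 9) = (l - 3)*(l + 4)*(l + 3)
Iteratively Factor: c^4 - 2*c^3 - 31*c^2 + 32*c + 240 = (c + 3)*(c^3 - 5*c^2 - 16*c + 80) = (c - 4)*(c + 3)*(c^2 - c - 20) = (c - 4)*(c + 3)*(c + 4)*(c - 5)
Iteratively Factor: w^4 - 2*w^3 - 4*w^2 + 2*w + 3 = (w + 1)*(w^3 - 3*w^2 - w + 3) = (w - 1)*(w + 1)*(w^2 - 2*w - 3) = (w - 1)*(w + 1)^2*(w - 3)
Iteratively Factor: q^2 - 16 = (q + 4)*(q - 4)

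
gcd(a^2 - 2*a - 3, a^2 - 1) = a + 1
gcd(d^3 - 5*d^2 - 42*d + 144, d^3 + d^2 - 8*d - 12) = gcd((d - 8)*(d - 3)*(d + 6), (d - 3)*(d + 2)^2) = d - 3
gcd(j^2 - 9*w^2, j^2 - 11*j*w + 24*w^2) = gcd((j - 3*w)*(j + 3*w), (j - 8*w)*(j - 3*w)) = -j + 3*w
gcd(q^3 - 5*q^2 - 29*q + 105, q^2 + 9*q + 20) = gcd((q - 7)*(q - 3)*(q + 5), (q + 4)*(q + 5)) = q + 5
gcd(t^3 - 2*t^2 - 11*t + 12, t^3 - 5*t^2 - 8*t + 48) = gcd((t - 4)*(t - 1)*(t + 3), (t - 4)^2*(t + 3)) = t^2 - t - 12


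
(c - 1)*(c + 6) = c^2 + 5*c - 6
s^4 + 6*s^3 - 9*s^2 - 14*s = s*(s - 2)*(s + 1)*(s + 7)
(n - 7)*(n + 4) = n^2 - 3*n - 28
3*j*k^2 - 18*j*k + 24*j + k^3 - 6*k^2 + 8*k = (3*j + k)*(k - 4)*(k - 2)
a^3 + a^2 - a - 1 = (a - 1)*(a + 1)^2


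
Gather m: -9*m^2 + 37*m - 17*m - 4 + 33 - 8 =-9*m^2 + 20*m + 21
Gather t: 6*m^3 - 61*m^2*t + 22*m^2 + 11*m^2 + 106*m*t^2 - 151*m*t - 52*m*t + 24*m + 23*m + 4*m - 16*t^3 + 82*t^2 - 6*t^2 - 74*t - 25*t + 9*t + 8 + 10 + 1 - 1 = 6*m^3 + 33*m^2 + 51*m - 16*t^3 + t^2*(106*m + 76) + t*(-61*m^2 - 203*m - 90) + 18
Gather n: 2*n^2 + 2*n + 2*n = 2*n^2 + 4*n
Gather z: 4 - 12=-8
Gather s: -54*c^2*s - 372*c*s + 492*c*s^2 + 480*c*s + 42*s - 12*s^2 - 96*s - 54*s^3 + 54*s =-54*s^3 + s^2*(492*c - 12) + s*(-54*c^2 + 108*c)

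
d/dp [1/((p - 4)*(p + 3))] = (1 - 2*p)/(p^4 - 2*p^3 - 23*p^2 + 24*p + 144)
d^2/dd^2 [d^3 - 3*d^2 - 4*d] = 6*d - 6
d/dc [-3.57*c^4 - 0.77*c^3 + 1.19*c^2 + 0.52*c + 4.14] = -14.28*c^3 - 2.31*c^2 + 2.38*c + 0.52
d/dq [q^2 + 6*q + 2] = 2*q + 6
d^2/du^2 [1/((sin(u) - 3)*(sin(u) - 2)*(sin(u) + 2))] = (-9*sin(u)^6 + 33*sin(u)^5 - 16*sin(u)^4 + 24*sin(u)^3 - 130*sin(u)^2 - 48*sin(u) + 104)/((sin(u) - 3)^3*(sin(u) - 2)^3*(sin(u) + 2)^3)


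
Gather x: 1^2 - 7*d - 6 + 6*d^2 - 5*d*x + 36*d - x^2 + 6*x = 6*d^2 + 29*d - x^2 + x*(6 - 5*d) - 5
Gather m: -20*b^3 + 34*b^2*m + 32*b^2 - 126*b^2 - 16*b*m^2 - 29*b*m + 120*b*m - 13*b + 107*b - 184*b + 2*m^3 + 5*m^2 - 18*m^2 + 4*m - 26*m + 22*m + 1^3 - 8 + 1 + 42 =-20*b^3 - 94*b^2 - 90*b + 2*m^3 + m^2*(-16*b - 13) + m*(34*b^2 + 91*b) + 36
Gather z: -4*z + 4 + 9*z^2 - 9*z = 9*z^2 - 13*z + 4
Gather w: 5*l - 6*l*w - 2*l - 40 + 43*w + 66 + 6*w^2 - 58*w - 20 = 3*l + 6*w^2 + w*(-6*l - 15) + 6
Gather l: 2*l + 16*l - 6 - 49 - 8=18*l - 63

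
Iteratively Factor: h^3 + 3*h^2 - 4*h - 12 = (h + 2)*(h^2 + h - 6) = (h - 2)*(h + 2)*(h + 3)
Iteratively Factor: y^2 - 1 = (y + 1)*(y - 1)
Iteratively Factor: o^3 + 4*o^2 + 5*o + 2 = (o + 1)*(o^2 + 3*o + 2) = (o + 1)^2*(o + 2)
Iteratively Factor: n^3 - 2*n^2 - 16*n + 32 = (n + 4)*(n^2 - 6*n + 8) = (n - 4)*(n + 4)*(n - 2)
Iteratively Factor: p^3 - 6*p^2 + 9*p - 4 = (p - 1)*(p^2 - 5*p + 4) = (p - 1)^2*(p - 4)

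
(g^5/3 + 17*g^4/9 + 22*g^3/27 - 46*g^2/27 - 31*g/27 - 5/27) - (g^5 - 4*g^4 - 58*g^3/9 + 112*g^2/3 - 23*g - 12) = -2*g^5/3 + 53*g^4/9 + 196*g^3/27 - 1054*g^2/27 + 590*g/27 + 319/27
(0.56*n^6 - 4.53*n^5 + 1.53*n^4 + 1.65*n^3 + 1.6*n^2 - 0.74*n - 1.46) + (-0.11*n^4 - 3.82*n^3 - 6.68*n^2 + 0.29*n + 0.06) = 0.56*n^6 - 4.53*n^5 + 1.42*n^4 - 2.17*n^3 - 5.08*n^2 - 0.45*n - 1.4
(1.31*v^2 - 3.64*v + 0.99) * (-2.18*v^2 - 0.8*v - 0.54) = -2.8558*v^4 + 6.8872*v^3 + 0.0463999999999998*v^2 + 1.1736*v - 0.5346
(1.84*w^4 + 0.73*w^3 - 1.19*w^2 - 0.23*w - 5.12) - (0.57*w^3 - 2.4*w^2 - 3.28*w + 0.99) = 1.84*w^4 + 0.16*w^3 + 1.21*w^2 + 3.05*w - 6.11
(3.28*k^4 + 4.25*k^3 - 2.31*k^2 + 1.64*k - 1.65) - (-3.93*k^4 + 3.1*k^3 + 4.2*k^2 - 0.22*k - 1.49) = 7.21*k^4 + 1.15*k^3 - 6.51*k^2 + 1.86*k - 0.16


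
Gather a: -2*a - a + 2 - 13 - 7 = -3*a - 18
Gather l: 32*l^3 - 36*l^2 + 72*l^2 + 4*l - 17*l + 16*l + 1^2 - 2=32*l^3 + 36*l^2 + 3*l - 1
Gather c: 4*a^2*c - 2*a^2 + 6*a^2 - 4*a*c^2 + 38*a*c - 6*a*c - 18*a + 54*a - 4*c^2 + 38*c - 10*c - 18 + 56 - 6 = 4*a^2 + 36*a + c^2*(-4*a - 4) + c*(4*a^2 + 32*a + 28) + 32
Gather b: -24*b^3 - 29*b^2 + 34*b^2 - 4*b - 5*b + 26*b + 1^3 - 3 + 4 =-24*b^3 + 5*b^2 + 17*b + 2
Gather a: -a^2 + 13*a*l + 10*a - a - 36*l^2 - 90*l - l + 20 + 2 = -a^2 + a*(13*l + 9) - 36*l^2 - 91*l + 22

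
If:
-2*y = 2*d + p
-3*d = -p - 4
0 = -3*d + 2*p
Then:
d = 8/3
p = 4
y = -14/3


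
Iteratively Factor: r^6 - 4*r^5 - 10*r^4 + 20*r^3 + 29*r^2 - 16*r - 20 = (r + 2)*(r^5 - 6*r^4 + 2*r^3 + 16*r^2 - 3*r - 10) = (r + 1)*(r + 2)*(r^4 - 7*r^3 + 9*r^2 + 7*r - 10) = (r - 5)*(r + 1)*(r + 2)*(r^3 - 2*r^2 - r + 2) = (r - 5)*(r - 1)*(r + 1)*(r + 2)*(r^2 - r - 2) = (r - 5)*(r - 2)*(r - 1)*(r + 1)*(r + 2)*(r + 1)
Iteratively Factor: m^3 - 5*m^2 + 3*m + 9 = (m - 3)*(m^2 - 2*m - 3) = (m - 3)^2*(m + 1)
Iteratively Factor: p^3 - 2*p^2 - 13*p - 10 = (p + 2)*(p^2 - 4*p - 5) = (p - 5)*(p + 2)*(p + 1)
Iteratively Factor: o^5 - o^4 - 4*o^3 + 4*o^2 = (o - 2)*(o^4 + o^3 - 2*o^2) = (o - 2)*(o + 2)*(o^3 - o^2) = o*(o - 2)*(o + 2)*(o^2 - o) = o^2*(o - 2)*(o + 2)*(o - 1)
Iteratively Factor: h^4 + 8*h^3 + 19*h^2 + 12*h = (h + 4)*(h^3 + 4*h^2 + 3*h) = (h + 1)*(h + 4)*(h^2 + 3*h) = (h + 1)*(h + 3)*(h + 4)*(h)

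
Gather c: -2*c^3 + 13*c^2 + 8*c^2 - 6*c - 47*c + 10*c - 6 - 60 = -2*c^3 + 21*c^2 - 43*c - 66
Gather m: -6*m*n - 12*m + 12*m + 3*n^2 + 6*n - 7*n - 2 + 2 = -6*m*n + 3*n^2 - n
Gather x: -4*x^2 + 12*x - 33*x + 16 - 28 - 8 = -4*x^2 - 21*x - 20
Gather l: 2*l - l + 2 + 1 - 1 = l + 2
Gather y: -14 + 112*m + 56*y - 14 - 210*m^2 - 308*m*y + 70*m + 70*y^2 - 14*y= -210*m^2 + 182*m + 70*y^2 + y*(42 - 308*m) - 28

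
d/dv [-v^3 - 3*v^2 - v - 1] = -3*v^2 - 6*v - 1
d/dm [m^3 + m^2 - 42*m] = 3*m^2 + 2*m - 42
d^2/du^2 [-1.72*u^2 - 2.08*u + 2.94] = -3.44000000000000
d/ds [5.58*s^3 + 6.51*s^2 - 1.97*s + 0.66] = 16.74*s^2 + 13.02*s - 1.97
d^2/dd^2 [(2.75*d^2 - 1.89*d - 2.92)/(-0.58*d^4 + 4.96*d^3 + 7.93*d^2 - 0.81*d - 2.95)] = (-5.5506*d^8 + 55.096752*d^7 - 227.954172*d^6 - 9.6793319999997*d^5 + 1107.63762*d^4 + 1432.67118*d^3 + 917.262666*d^2 + 409.098714*d + 83.553604)/(0.195112*d^12 - 5.005632*d^11 + 34.803828*d^10 + 15.67166*d^9 - 486.856446*d^8 - 949.217868*d^7 - 170.063455*d^6 + 847.553559*d^5 + 484.953576*d^4 - 242.654169*d^3 - 201.22599*d^2 + 21.147075*d + 25.672375)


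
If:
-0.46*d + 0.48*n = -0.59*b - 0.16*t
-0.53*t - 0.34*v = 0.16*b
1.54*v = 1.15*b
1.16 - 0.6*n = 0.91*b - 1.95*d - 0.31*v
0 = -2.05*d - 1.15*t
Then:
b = -2.30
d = -1.01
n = 1.26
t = 1.79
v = -1.71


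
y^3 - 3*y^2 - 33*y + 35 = (y - 7)*(y - 1)*(y + 5)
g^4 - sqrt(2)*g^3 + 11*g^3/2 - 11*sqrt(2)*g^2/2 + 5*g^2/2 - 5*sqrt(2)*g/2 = g*(g + 1/2)*(g + 5)*(g - sqrt(2))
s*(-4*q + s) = -4*q*s + s^2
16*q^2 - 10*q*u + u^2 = (-8*q + u)*(-2*q + u)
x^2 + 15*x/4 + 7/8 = (x + 1/4)*(x + 7/2)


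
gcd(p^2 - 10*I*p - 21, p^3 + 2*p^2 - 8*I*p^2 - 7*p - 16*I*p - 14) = p - 7*I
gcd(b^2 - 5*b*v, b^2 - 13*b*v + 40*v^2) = -b + 5*v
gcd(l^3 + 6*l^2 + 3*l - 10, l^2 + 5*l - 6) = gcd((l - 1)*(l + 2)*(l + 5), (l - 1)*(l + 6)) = l - 1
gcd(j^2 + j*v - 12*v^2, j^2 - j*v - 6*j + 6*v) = 1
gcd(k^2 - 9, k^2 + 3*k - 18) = k - 3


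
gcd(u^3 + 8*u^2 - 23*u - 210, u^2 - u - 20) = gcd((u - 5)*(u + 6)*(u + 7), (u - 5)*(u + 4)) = u - 5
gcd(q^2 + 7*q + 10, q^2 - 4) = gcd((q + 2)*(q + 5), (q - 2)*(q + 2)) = q + 2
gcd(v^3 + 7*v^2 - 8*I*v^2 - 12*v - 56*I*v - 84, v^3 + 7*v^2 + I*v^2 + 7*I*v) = v + 7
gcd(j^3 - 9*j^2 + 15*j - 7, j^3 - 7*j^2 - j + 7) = j^2 - 8*j + 7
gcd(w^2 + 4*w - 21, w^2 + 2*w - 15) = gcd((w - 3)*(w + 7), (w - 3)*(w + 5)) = w - 3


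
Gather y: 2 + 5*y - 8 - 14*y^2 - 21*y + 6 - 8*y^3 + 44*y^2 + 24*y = -8*y^3 + 30*y^2 + 8*y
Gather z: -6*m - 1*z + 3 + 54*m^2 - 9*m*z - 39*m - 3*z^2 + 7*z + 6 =54*m^2 - 45*m - 3*z^2 + z*(6 - 9*m) + 9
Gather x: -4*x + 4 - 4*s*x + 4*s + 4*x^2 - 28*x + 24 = 4*s + 4*x^2 + x*(-4*s - 32) + 28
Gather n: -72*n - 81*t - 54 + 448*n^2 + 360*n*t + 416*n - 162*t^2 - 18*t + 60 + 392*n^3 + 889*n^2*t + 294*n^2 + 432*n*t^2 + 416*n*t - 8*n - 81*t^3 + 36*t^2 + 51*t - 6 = 392*n^3 + n^2*(889*t + 742) + n*(432*t^2 + 776*t + 336) - 81*t^3 - 126*t^2 - 48*t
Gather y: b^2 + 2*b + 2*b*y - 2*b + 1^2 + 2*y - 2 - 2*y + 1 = b^2 + 2*b*y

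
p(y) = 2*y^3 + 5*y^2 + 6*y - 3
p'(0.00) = 6.00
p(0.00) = -3.00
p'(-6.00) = 162.00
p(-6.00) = -291.00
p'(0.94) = 20.70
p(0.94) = 8.72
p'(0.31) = 9.68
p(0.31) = -0.60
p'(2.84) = 82.79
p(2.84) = 100.18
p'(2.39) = 64.17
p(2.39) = 67.20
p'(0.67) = 15.39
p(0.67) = 3.87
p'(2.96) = 88.17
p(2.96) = 110.44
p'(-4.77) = 94.82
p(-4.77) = -134.92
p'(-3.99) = 61.62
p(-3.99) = -74.38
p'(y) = 6*y^2 + 10*y + 6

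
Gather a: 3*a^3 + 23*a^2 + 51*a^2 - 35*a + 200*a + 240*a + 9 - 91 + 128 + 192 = 3*a^3 + 74*a^2 + 405*a + 238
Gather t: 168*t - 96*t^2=-96*t^2 + 168*t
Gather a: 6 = 6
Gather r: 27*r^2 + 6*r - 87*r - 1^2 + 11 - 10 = 27*r^2 - 81*r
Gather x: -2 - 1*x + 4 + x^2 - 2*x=x^2 - 3*x + 2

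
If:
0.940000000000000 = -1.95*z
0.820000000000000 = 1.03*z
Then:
No Solution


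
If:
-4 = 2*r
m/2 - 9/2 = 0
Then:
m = 9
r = -2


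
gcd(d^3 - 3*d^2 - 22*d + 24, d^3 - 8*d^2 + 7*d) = d - 1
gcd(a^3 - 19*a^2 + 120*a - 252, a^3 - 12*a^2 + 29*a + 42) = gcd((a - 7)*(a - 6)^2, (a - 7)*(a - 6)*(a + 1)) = a^2 - 13*a + 42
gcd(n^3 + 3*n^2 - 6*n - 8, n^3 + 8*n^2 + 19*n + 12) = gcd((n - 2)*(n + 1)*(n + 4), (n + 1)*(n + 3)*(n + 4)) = n^2 + 5*n + 4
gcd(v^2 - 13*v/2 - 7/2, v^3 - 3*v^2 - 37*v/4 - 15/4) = v + 1/2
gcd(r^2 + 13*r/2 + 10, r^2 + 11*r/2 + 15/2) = r + 5/2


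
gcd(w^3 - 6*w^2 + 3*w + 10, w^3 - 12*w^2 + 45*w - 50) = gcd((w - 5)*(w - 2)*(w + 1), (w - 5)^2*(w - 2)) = w^2 - 7*w + 10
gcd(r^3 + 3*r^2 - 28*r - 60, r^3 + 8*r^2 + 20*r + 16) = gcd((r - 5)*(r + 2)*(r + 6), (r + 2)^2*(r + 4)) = r + 2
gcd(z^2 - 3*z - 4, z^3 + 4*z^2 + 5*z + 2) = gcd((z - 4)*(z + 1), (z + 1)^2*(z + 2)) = z + 1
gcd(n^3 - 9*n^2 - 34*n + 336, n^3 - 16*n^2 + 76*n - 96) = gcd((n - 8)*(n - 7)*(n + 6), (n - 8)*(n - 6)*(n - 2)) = n - 8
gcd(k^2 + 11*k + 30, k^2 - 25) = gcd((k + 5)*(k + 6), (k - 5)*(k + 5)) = k + 5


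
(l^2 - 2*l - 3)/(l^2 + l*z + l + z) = (l - 3)/(l + z)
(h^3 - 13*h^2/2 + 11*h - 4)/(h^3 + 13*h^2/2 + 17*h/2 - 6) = (h^2 - 6*h + 8)/(h^2 + 7*h + 12)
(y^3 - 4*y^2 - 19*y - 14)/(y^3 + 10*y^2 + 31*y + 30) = (y^2 - 6*y - 7)/(y^2 + 8*y + 15)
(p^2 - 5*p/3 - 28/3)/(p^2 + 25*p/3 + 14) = (p - 4)/(p + 6)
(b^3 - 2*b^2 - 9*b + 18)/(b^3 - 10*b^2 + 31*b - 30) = (b + 3)/(b - 5)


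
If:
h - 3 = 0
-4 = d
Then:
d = -4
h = 3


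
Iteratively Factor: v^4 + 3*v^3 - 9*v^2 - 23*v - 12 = (v + 1)*(v^3 + 2*v^2 - 11*v - 12) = (v - 3)*(v + 1)*(v^2 + 5*v + 4) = (v - 3)*(v + 1)^2*(v + 4)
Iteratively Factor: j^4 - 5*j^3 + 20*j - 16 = (j + 2)*(j^3 - 7*j^2 + 14*j - 8) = (j - 4)*(j + 2)*(j^2 - 3*j + 2) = (j - 4)*(j - 2)*(j + 2)*(j - 1)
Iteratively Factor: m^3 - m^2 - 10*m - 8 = (m + 2)*(m^2 - 3*m - 4) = (m - 4)*(m + 2)*(m + 1)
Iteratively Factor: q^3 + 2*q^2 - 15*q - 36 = (q + 3)*(q^2 - q - 12) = (q - 4)*(q + 3)*(q + 3)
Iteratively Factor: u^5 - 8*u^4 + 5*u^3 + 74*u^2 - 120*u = (u - 2)*(u^4 - 6*u^3 - 7*u^2 + 60*u) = (u - 5)*(u - 2)*(u^3 - u^2 - 12*u) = u*(u - 5)*(u - 2)*(u^2 - u - 12) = u*(u - 5)*(u - 4)*(u - 2)*(u + 3)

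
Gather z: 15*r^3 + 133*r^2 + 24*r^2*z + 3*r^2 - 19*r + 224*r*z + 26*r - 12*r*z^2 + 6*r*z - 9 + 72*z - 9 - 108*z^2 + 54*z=15*r^3 + 136*r^2 + 7*r + z^2*(-12*r - 108) + z*(24*r^2 + 230*r + 126) - 18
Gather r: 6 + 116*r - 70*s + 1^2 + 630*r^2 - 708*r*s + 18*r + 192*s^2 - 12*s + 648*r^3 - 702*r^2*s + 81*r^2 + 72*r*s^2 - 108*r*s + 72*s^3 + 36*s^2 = 648*r^3 + r^2*(711 - 702*s) + r*(72*s^2 - 816*s + 134) + 72*s^3 + 228*s^2 - 82*s + 7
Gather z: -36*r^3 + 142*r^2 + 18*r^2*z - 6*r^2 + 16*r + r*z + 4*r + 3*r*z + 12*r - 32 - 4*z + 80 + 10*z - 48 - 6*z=-36*r^3 + 136*r^2 + 32*r + z*(18*r^2 + 4*r)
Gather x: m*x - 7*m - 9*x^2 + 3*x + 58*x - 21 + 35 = -7*m - 9*x^2 + x*(m + 61) + 14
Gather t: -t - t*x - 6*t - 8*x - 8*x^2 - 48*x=t*(-x - 7) - 8*x^2 - 56*x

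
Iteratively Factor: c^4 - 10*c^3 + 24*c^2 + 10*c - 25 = (c - 5)*(c^3 - 5*c^2 - c + 5) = (c - 5)*(c + 1)*(c^2 - 6*c + 5) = (c - 5)*(c - 1)*(c + 1)*(c - 5)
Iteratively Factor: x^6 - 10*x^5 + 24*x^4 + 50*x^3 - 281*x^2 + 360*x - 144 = (x + 3)*(x^5 - 13*x^4 + 63*x^3 - 139*x^2 + 136*x - 48) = (x - 1)*(x + 3)*(x^4 - 12*x^3 + 51*x^2 - 88*x + 48) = (x - 4)*(x - 1)*(x + 3)*(x^3 - 8*x^2 + 19*x - 12) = (x - 4)^2*(x - 1)*(x + 3)*(x^2 - 4*x + 3) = (x - 4)^2*(x - 1)^2*(x + 3)*(x - 3)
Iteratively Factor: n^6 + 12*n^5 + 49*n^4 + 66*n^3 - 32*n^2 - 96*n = (n + 2)*(n^5 + 10*n^4 + 29*n^3 + 8*n^2 - 48*n) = (n + 2)*(n + 4)*(n^4 + 6*n^3 + 5*n^2 - 12*n) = (n - 1)*(n + 2)*(n + 4)*(n^3 + 7*n^2 + 12*n) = (n - 1)*(n + 2)*(n + 3)*(n + 4)*(n^2 + 4*n) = n*(n - 1)*(n + 2)*(n + 3)*(n + 4)*(n + 4)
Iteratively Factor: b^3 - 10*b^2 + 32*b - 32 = (b - 4)*(b^2 - 6*b + 8) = (b - 4)^2*(b - 2)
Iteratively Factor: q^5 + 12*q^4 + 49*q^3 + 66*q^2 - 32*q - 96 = (q + 4)*(q^4 + 8*q^3 + 17*q^2 - 2*q - 24) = (q + 2)*(q + 4)*(q^3 + 6*q^2 + 5*q - 12) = (q + 2)*(q + 3)*(q + 4)*(q^2 + 3*q - 4) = (q - 1)*(q + 2)*(q + 3)*(q + 4)*(q + 4)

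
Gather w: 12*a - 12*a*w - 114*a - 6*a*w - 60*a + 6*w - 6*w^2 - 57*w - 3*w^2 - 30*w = -162*a - 9*w^2 + w*(-18*a - 81)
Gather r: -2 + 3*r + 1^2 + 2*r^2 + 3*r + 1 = 2*r^2 + 6*r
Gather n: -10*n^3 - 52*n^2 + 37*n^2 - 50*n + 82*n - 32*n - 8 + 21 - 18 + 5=-10*n^3 - 15*n^2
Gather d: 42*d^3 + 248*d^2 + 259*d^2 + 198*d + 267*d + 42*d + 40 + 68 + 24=42*d^3 + 507*d^2 + 507*d + 132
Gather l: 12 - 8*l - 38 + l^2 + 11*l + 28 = l^2 + 3*l + 2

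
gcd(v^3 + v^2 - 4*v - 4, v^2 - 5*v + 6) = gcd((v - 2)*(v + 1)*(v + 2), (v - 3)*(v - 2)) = v - 2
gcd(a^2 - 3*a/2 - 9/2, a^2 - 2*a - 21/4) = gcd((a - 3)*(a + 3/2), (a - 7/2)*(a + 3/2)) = a + 3/2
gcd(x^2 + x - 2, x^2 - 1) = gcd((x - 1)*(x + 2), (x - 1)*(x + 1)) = x - 1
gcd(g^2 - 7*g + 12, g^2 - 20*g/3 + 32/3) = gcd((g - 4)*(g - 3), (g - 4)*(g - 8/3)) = g - 4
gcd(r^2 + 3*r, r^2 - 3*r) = r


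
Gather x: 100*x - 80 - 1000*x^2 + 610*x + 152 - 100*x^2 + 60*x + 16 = -1100*x^2 + 770*x + 88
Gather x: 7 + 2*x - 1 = 2*x + 6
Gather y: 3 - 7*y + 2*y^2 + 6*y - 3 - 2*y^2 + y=0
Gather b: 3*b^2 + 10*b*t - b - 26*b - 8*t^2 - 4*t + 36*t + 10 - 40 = 3*b^2 + b*(10*t - 27) - 8*t^2 + 32*t - 30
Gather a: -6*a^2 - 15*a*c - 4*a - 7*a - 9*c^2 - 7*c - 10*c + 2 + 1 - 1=-6*a^2 + a*(-15*c - 11) - 9*c^2 - 17*c + 2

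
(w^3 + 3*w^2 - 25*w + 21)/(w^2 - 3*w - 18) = (-w^3 - 3*w^2 + 25*w - 21)/(-w^2 + 3*w + 18)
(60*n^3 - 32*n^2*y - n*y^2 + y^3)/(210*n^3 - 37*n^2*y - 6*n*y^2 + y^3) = (-2*n + y)/(-7*n + y)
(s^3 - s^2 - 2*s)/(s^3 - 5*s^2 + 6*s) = (s + 1)/(s - 3)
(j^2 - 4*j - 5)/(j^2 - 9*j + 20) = (j + 1)/(j - 4)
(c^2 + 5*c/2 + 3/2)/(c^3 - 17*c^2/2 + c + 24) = (c + 1)/(c^2 - 10*c + 16)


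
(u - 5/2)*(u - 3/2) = u^2 - 4*u + 15/4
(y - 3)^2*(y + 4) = y^3 - 2*y^2 - 15*y + 36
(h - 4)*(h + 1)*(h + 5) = h^3 + 2*h^2 - 19*h - 20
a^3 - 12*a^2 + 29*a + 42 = (a - 7)*(a - 6)*(a + 1)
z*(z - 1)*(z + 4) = z^3 + 3*z^2 - 4*z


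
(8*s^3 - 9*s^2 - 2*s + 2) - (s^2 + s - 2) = 8*s^3 - 10*s^2 - 3*s + 4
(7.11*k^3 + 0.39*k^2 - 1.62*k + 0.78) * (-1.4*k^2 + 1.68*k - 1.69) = -9.954*k^5 + 11.3988*k^4 - 9.0927*k^3 - 4.4727*k^2 + 4.0482*k - 1.3182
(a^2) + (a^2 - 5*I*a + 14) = 2*a^2 - 5*I*a + 14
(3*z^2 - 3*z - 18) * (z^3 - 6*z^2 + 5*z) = 3*z^5 - 21*z^4 + 15*z^3 + 93*z^2 - 90*z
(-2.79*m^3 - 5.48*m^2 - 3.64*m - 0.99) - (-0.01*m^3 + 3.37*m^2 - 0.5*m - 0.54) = -2.78*m^3 - 8.85*m^2 - 3.14*m - 0.45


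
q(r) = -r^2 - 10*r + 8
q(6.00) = -88.00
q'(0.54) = -11.08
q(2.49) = -23.10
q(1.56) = -10.03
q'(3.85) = -17.70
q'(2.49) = -14.98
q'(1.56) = -13.12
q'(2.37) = -14.74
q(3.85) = -45.32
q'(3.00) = -16.00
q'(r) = -2*r - 10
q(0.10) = 6.99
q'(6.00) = -22.00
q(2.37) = -21.32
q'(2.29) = -14.58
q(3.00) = -31.00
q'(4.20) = -18.40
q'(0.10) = -10.20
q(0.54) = 2.31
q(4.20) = -51.64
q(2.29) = -20.14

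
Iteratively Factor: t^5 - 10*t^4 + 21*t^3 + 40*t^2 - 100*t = (t - 5)*(t^4 - 5*t^3 - 4*t^2 + 20*t) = (t - 5)^2*(t^3 - 4*t) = t*(t - 5)^2*(t^2 - 4) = t*(t - 5)^2*(t + 2)*(t - 2)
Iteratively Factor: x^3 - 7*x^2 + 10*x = (x)*(x^2 - 7*x + 10) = x*(x - 5)*(x - 2)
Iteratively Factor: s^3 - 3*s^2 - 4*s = (s + 1)*(s^2 - 4*s) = s*(s + 1)*(s - 4)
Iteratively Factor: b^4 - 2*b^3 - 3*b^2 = (b + 1)*(b^3 - 3*b^2) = b*(b + 1)*(b^2 - 3*b) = b^2*(b + 1)*(b - 3)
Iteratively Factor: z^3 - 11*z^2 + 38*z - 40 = (z - 2)*(z^2 - 9*z + 20) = (z - 5)*(z - 2)*(z - 4)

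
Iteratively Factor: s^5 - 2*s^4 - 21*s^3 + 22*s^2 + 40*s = (s - 2)*(s^4 - 21*s^2 - 20*s) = s*(s - 2)*(s^3 - 21*s - 20) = s*(s - 5)*(s - 2)*(s^2 + 5*s + 4) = s*(s - 5)*(s - 2)*(s + 4)*(s + 1)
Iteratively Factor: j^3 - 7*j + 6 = (j - 2)*(j^2 + 2*j - 3) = (j - 2)*(j + 3)*(j - 1)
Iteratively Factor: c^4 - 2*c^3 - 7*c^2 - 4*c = (c + 1)*(c^3 - 3*c^2 - 4*c) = (c + 1)^2*(c^2 - 4*c) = c*(c + 1)^2*(c - 4)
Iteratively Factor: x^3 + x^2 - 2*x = (x + 2)*(x^2 - x) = x*(x + 2)*(x - 1)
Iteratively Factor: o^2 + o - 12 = (o - 3)*(o + 4)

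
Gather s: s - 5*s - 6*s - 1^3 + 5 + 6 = 10 - 10*s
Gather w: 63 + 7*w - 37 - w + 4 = 6*w + 30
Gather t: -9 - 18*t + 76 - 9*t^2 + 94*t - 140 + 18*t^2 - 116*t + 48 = 9*t^2 - 40*t - 25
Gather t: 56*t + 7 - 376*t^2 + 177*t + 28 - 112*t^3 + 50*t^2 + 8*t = -112*t^3 - 326*t^2 + 241*t + 35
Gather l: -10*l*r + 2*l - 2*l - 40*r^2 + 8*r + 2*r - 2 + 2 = -10*l*r - 40*r^2 + 10*r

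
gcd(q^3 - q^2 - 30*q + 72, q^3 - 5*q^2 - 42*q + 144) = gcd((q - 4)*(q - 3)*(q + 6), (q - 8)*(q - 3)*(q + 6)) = q^2 + 3*q - 18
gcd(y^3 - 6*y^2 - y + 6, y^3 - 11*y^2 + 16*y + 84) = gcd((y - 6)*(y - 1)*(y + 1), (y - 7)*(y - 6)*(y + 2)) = y - 6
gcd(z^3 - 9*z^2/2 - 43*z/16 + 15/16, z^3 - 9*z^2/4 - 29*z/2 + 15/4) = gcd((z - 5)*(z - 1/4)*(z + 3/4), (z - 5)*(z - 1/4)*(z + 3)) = z^2 - 21*z/4 + 5/4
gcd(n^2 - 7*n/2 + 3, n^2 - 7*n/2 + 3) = n^2 - 7*n/2 + 3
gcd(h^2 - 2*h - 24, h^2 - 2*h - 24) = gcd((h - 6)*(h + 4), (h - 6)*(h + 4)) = h^2 - 2*h - 24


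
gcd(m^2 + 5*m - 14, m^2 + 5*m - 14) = m^2 + 5*m - 14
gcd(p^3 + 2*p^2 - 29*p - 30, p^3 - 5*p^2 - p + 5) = p^2 - 4*p - 5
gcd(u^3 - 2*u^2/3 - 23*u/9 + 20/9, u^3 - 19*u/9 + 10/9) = u^2 + 2*u/3 - 5/3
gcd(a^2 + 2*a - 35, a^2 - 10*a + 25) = a - 5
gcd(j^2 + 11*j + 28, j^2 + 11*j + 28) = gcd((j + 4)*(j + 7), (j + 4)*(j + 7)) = j^2 + 11*j + 28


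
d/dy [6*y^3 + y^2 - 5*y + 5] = 18*y^2 + 2*y - 5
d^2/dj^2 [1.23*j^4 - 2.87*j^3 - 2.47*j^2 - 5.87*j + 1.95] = 14.76*j^2 - 17.22*j - 4.94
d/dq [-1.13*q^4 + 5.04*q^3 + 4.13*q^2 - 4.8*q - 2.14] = -4.52*q^3 + 15.12*q^2 + 8.26*q - 4.8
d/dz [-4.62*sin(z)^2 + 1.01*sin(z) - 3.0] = (1.01 - 9.24*sin(z))*cos(z)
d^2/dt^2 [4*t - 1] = 0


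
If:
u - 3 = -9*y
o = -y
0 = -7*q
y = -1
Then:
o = 1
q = 0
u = 12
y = -1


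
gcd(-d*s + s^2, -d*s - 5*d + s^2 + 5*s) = -d + s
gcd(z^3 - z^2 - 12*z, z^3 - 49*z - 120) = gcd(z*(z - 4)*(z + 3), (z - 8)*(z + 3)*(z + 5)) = z + 3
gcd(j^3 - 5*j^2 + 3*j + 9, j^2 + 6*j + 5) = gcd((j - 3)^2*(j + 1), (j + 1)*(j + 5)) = j + 1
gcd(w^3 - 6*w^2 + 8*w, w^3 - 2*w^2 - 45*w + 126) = 1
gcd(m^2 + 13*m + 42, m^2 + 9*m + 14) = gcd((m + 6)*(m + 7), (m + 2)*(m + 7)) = m + 7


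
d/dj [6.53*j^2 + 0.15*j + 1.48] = 13.06*j + 0.15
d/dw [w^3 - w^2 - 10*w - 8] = 3*w^2 - 2*w - 10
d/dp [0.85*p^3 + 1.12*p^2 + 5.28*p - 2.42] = 2.55*p^2 + 2.24*p + 5.28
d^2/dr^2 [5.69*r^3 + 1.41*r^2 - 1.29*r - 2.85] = 34.14*r + 2.82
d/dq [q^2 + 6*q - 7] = 2*q + 6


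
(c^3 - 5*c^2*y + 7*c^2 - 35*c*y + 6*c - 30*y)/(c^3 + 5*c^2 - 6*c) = (c^2 - 5*c*y + c - 5*y)/(c*(c - 1))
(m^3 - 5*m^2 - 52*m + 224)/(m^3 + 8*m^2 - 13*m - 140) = (m - 8)/(m + 5)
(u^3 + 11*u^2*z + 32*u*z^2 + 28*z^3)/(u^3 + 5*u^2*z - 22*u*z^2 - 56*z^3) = (-u - 2*z)/(-u + 4*z)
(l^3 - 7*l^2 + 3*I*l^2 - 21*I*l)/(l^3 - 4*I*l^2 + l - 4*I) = l*(l^2 + l*(-7 + 3*I) - 21*I)/(l^3 - 4*I*l^2 + l - 4*I)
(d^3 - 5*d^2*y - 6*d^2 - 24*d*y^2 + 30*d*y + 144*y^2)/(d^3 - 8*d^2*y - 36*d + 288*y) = (d + 3*y)/(d + 6)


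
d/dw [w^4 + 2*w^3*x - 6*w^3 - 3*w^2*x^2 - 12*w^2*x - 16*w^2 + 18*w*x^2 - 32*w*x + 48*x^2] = 4*w^3 + 6*w^2*x - 18*w^2 - 6*w*x^2 - 24*w*x - 32*w + 18*x^2 - 32*x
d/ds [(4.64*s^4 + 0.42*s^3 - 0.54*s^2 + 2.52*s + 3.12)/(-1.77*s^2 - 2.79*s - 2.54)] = (-16.4256*s^5 - 39.5802*s^4 - 49.486*s^3 + 2.7666*s^2 + 13.788*s + 2.304)/(3.1329*s^4 + 9.8766*s^3 + 16.7757*s^2 + 14.1732*s + 6.4516)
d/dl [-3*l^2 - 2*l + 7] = -6*l - 2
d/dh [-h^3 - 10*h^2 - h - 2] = -3*h^2 - 20*h - 1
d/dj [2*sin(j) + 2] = 2*cos(j)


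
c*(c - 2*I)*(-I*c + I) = -I*c^3 - 2*c^2 + I*c^2 + 2*c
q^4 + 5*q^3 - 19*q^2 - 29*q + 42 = (q - 3)*(q - 1)*(q + 2)*(q + 7)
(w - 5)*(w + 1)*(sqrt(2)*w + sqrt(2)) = sqrt(2)*w^3 - 3*sqrt(2)*w^2 - 9*sqrt(2)*w - 5*sqrt(2)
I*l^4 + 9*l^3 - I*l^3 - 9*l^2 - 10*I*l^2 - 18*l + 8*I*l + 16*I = (l - 2)*(l - 8*I)*(l - I)*(I*l + I)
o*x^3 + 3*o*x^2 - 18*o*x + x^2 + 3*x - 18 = (x - 3)*(x + 6)*(o*x + 1)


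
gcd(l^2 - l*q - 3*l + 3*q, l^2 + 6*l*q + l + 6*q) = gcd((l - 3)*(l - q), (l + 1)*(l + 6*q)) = 1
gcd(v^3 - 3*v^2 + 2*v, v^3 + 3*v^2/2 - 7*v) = v^2 - 2*v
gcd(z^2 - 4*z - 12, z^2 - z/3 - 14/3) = z + 2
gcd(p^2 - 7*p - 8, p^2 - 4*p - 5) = p + 1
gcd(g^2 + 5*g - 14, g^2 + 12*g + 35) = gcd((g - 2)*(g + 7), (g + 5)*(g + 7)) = g + 7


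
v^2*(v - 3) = v^3 - 3*v^2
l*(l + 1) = l^2 + l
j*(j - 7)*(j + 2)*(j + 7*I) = j^4 - 5*j^3 + 7*I*j^3 - 14*j^2 - 35*I*j^2 - 98*I*j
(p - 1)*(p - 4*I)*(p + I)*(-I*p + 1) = -I*p^4 - 2*p^3 + I*p^3 + 2*p^2 - 7*I*p^2 + 4*p + 7*I*p - 4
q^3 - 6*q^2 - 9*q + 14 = (q - 7)*(q - 1)*(q + 2)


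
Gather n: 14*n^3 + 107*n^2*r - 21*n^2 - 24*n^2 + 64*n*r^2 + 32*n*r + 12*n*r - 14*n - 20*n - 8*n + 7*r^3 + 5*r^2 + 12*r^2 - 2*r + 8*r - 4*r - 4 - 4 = 14*n^3 + n^2*(107*r - 45) + n*(64*r^2 + 44*r - 42) + 7*r^3 + 17*r^2 + 2*r - 8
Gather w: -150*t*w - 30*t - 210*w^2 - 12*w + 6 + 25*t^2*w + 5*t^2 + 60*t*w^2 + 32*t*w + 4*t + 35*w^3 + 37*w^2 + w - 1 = 5*t^2 - 26*t + 35*w^3 + w^2*(60*t - 173) + w*(25*t^2 - 118*t - 11) + 5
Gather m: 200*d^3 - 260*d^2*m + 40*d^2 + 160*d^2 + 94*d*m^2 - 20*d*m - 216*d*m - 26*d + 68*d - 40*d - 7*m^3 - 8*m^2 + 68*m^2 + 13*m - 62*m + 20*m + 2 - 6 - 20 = 200*d^3 + 200*d^2 + 2*d - 7*m^3 + m^2*(94*d + 60) + m*(-260*d^2 - 236*d - 29) - 24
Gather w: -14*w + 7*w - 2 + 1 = -7*w - 1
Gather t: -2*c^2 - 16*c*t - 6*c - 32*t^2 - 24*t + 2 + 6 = -2*c^2 - 6*c - 32*t^2 + t*(-16*c - 24) + 8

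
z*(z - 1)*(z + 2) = z^3 + z^2 - 2*z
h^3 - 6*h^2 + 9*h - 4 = (h - 4)*(h - 1)^2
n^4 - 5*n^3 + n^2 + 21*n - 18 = (n - 3)^2*(n - 1)*(n + 2)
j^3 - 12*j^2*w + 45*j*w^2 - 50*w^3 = (j - 5*w)^2*(j - 2*w)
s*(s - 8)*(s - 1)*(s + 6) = s^4 - 3*s^3 - 46*s^2 + 48*s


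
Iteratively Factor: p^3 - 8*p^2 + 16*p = (p - 4)*(p^2 - 4*p) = p*(p - 4)*(p - 4)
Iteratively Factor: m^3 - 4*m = (m - 2)*(m^2 + 2*m) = m*(m - 2)*(m + 2)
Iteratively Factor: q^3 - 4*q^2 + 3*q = (q - 3)*(q^2 - q) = (q - 3)*(q - 1)*(q)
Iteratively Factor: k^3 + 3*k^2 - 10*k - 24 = (k + 2)*(k^2 + k - 12) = (k + 2)*(k + 4)*(k - 3)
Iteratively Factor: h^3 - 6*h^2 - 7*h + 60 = (h + 3)*(h^2 - 9*h + 20) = (h - 4)*(h + 3)*(h - 5)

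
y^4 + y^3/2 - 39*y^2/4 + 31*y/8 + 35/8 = (y - 5/2)*(y - 1)*(y + 1/2)*(y + 7/2)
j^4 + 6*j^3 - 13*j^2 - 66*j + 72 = (j - 3)*(j - 1)*(j + 4)*(j + 6)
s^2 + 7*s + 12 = (s + 3)*(s + 4)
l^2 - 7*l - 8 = (l - 8)*(l + 1)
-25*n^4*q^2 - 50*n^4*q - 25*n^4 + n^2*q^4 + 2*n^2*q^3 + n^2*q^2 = (-5*n + q)*(5*n + q)*(n*q + n)^2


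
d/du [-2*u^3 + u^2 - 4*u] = -6*u^2 + 2*u - 4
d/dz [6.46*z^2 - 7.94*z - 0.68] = 12.92*z - 7.94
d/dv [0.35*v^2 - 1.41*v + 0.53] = 0.7*v - 1.41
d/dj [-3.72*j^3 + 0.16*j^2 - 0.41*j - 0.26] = -11.16*j^2 + 0.32*j - 0.41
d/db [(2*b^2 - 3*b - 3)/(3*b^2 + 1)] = (9*b^2 + 22*b - 3)/(9*b^4 + 6*b^2 + 1)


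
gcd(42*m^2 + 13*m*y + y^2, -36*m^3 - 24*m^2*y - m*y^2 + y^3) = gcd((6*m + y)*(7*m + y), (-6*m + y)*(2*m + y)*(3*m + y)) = 1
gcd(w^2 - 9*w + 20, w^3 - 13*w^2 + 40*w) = w - 5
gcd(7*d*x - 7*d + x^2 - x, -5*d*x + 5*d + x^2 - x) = x - 1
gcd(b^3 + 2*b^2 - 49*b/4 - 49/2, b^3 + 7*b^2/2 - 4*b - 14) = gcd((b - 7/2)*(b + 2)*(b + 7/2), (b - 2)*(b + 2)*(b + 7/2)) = b^2 + 11*b/2 + 7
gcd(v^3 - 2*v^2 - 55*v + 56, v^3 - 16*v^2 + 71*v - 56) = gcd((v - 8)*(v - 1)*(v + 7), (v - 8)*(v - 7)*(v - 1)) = v^2 - 9*v + 8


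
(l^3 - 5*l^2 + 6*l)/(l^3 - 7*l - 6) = l*(l - 2)/(l^2 + 3*l + 2)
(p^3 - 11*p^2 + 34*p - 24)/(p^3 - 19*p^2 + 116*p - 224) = (p^2 - 7*p + 6)/(p^2 - 15*p + 56)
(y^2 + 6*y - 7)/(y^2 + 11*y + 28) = (y - 1)/(y + 4)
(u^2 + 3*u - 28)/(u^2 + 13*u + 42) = (u - 4)/(u + 6)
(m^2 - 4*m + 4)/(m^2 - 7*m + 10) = (m - 2)/(m - 5)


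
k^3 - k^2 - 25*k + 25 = (k - 5)*(k - 1)*(k + 5)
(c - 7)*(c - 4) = c^2 - 11*c + 28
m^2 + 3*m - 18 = (m - 3)*(m + 6)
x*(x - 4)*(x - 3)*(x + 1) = x^4 - 6*x^3 + 5*x^2 + 12*x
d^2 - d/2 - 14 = (d - 4)*(d + 7/2)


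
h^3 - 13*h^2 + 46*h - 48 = (h - 8)*(h - 3)*(h - 2)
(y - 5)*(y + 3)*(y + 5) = y^3 + 3*y^2 - 25*y - 75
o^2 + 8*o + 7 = (o + 1)*(o + 7)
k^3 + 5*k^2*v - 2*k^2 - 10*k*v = k*(k - 2)*(k + 5*v)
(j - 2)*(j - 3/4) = j^2 - 11*j/4 + 3/2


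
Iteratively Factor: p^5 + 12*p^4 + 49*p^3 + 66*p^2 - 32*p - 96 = (p + 3)*(p^4 + 9*p^3 + 22*p^2 - 32) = (p + 3)*(p + 4)*(p^3 + 5*p^2 + 2*p - 8) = (p - 1)*(p + 3)*(p + 4)*(p^2 + 6*p + 8) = (p - 1)*(p + 2)*(p + 3)*(p + 4)*(p + 4)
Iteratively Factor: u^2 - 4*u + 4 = (u - 2)*(u - 2)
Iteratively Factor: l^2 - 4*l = (l)*(l - 4)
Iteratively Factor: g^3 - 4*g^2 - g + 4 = (g - 1)*(g^2 - 3*g - 4) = (g - 4)*(g - 1)*(g + 1)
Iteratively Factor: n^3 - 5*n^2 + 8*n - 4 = (n - 2)*(n^2 - 3*n + 2) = (n - 2)^2*(n - 1)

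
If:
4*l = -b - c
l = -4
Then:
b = 16 - c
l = -4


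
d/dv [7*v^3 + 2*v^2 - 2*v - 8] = 21*v^2 + 4*v - 2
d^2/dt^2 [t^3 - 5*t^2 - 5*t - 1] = 6*t - 10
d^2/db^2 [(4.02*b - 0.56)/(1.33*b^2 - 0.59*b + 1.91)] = ((6.2332 - 32.0796*b)*(1.33*b^2 - 0.59*b + 1.91) + (2.66*b - 0.59)*(4.02*b - 0.56)*(5.32*b - 1.18))/(1.33*b^2 - 0.59*b + 1.91)^3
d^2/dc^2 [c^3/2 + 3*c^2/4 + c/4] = 3*c + 3/2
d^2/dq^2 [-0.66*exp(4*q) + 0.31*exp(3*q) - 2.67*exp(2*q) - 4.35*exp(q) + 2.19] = (-10.56*exp(3*q) + 2.79*exp(2*q) - 10.68*exp(q) - 4.35)*exp(q)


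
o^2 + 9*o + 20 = (o + 4)*(o + 5)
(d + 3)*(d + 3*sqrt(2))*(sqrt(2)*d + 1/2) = sqrt(2)*d^3 + 3*sqrt(2)*d^2 + 13*d^2/2 + 3*sqrt(2)*d/2 + 39*d/2 + 9*sqrt(2)/2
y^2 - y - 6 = (y - 3)*(y + 2)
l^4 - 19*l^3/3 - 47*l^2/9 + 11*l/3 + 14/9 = (l - 7)*(l - 2/3)*(l + 1/3)*(l + 1)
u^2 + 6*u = u*(u + 6)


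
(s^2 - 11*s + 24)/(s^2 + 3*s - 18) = (s - 8)/(s + 6)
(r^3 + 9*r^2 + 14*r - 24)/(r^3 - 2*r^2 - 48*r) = (r^2 + 3*r - 4)/(r*(r - 8))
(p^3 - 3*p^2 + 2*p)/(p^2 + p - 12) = p*(p^2 - 3*p + 2)/(p^2 + p - 12)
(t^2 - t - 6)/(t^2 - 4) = (t - 3)/(t - 2)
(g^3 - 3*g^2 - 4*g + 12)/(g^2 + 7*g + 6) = (g^3 - 3*g^2 - 4*g + 12)/(g^2 + 7*g + 6)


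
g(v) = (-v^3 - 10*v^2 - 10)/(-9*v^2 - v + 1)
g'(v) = (18*v + 1)*(-v^3 - 10*v^2 - 10)/(-9*v^2 - v + 1)^2 + (-3*v^2 - 20*v)/(-9*v^2 - v + 1) = (v*(3*v + 20)*(9*v^2 + v - 1) - (18*v + 1)*(v^3 + 10*v^2 + 10))/(9*v^2 + v - 1)^2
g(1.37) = 1.82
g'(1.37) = -0.79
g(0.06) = -11.06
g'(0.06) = -26.68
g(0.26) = -81.26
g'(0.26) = -3548.25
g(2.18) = 1.54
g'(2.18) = -0.10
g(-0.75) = 4.59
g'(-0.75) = 13.30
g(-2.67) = 1.03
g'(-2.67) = 0.27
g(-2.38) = 1.12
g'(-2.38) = 0.34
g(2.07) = 1.56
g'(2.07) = -0.13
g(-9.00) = 0.13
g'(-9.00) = 0.12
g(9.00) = 2.10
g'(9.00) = 0.11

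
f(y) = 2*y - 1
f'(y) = 2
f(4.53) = 8.06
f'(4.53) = 2.00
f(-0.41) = -1.82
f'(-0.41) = 2.00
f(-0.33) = -1.66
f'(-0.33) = 2.00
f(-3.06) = -7.12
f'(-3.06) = 2.00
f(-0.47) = -1.94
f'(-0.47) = 2.00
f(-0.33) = -1.66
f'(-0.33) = 2.00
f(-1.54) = -4.08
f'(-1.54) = 2.00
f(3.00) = 5.00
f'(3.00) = 2.00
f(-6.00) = -13.00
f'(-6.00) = 2.00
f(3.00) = 5.00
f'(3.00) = 2.00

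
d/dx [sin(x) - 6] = cos(x)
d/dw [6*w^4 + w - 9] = 24*w^3 + 1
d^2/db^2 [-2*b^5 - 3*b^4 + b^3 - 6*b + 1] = 2*b*(-20*b^2 - 18*b + 3)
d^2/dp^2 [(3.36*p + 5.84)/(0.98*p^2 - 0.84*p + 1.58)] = ((1.96*p - 0.84)*(3.36*p + 5.84)*(3.92*p - 1.68) - (19.7568*p + 5.8016)*(0.98*p^2 - 0.84*p + 1.58))/(0.98*p^2 - 0.84*p + 1.58)^3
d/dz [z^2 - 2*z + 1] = 2*z - 2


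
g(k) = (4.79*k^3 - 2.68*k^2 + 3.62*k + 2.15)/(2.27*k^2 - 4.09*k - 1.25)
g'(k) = (4.09 - 4.54*k)*(4.79*k^3 - 2.68*k^2 + 3.62*k + 2.15)/(2.27*k^2 - 4.09*k - 1.25)^2 + (14.37*k^2 - 5.36*k + 3.62)/(2.27*k^2 - 4.09*k - 1.25) = (10.8733*k^4 - 39.1822*k^3 - 15.2187*k^2 - 3.061*k + 4.2685)/(5.1529*k^4 - 18.5686*k^3 + 11.0531*k^2 + 10.225*k + 1.5625)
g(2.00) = -105.69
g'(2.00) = -1650.72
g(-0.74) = -1.30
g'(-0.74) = 1.90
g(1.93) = -48.81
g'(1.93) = -399.39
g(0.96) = -2.40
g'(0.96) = -4.01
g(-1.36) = -2.32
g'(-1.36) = 1.60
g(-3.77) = -6.60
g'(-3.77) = 1.90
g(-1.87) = -3.16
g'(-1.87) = 1.68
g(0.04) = -1.62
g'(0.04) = 2.07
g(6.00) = 17.20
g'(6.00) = 1.62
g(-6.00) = -10.96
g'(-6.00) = 2.00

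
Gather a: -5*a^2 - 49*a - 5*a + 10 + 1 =-5*a^2 - 54*a + 11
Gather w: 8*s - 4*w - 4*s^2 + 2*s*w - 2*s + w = -4*s^2 + 6*s + w*(2*s - 3)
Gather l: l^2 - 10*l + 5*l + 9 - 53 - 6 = l^2 - 5*l - 50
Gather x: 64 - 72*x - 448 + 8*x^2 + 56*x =8*x^2 - 16*x - 384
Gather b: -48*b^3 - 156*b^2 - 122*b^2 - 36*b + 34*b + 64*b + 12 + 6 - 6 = -48*b^3 - 278*b^2 + 62*b + 12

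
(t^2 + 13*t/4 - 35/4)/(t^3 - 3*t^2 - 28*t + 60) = (t - 7/4)/(t^2 - 8*t + 12)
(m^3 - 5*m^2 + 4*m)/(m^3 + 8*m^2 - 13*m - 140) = m*(m - 1)/(m^2 + 12*m + 35)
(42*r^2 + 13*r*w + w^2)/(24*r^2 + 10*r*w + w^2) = (7*r + w)/(4*r + w)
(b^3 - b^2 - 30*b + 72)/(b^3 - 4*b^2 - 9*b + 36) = (b + 6)/(b + 3)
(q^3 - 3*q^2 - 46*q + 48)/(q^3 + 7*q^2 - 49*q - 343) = (q^3 - 3*q^2 - 46*q + 48)/(q^3 + 7*q^2 - 49*q - 343)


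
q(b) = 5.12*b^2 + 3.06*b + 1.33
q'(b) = 10.24*b + 3.06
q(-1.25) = 5.50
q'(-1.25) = -9.74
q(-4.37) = 85.73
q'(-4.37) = -41.69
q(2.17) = 32.08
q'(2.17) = 25.28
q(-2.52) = 26.13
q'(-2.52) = -22.74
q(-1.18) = 4.85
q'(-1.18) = -9.02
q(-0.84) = 2.37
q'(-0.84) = -5.54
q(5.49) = 172.45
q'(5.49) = 59.28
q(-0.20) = 0.92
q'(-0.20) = 1.01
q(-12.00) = 701.89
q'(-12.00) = -119.82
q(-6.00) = 167.29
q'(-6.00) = -58.38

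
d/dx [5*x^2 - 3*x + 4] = 10*x - 3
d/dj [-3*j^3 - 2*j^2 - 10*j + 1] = -9*j^2 - 4*j - 10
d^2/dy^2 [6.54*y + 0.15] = 0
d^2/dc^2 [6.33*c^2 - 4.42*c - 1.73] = 12.6600000000000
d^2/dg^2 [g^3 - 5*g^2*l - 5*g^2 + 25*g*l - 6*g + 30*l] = 6*g - 10*l - 10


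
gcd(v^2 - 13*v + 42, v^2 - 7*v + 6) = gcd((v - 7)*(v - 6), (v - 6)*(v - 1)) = v - 6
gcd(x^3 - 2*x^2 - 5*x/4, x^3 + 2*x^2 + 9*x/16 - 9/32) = 1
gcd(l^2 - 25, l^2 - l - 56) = 1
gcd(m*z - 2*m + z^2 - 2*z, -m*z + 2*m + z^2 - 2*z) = z - 2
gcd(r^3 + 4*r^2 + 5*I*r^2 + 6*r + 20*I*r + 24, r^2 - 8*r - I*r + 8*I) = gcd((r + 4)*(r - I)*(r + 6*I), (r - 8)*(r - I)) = r - I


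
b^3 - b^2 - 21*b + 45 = (b - 3)^2*(b + 5)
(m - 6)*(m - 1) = m^2 - 7*m + 6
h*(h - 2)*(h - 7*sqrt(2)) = h^3 - 7*sqrt(2)*h^2 - 2*h^2 + 14*sqrt(2)*h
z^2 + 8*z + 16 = (z + 4)^2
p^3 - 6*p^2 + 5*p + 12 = (p - 4)*(p - 3)*(p + 1)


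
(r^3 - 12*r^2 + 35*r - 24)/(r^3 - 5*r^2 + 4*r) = (r^2 - 11*r + 24)/(r*(r - 4))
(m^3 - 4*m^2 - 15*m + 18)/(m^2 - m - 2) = (-m^3 + 4*m^2 + 15*m - 18)/(-m^2 + m + 2)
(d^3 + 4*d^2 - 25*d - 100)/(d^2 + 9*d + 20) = d - 5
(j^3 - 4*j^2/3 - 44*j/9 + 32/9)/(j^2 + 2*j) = j - 10/3 + 16/(9*j)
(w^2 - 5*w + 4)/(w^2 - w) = (w - 4)/w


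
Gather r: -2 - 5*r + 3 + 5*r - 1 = 0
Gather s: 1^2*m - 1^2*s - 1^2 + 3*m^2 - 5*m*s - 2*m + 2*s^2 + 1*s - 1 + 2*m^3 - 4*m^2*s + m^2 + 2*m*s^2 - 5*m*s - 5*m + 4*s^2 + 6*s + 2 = 2*m^3 + 4*m^2 - 6*m + s^2*(2*m + 6) + s*(-4*m^2 - 10*m + 6)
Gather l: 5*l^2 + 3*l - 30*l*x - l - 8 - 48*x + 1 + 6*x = 5*l^2 + l*(2 - 30*x) - 42*x - 7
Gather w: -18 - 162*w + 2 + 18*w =-144*w - 16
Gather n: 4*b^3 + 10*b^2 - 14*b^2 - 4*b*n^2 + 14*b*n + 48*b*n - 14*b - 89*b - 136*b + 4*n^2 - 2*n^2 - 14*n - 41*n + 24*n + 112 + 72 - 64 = 4*b^3 - 4*b^2 - 239*b + n^2*(2 - 4*b) + n*(62*b - 31) + 120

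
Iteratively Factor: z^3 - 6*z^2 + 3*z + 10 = (z + 1)*(z^2 - 7*z + 10) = (z - 5)*(z + 1)*(z - 2)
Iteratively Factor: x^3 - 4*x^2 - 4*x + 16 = (x - 2)*(x^2 - 2*x - 8) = (x - 4)*(x - 2)*(x + 2)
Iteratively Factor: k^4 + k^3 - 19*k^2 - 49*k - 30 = (k + 2)*(k^3 - k^2 - 17*k - 15) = (k + 1)*(k + 2)*(k^2 - 2*k - 15) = (k - 5)*(k + 1)*(k + 2)*(k + 3)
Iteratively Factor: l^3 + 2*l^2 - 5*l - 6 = (l + 1)*(l^2 + l - 6) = (l + 1)*(l + 3)*(l - 2)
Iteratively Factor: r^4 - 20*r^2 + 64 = (r + 4)*(r^3 - 4*r^2 - 4*r + 16) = (r + 2)*(r + 4)*(r^2 - 6*r + 8) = (r - 4)*(r + 2)*(r + 4)*(r - 2)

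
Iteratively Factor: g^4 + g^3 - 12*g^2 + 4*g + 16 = (g + 4)*(g^3 - 3*g^2 + 4) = (g - 2)*(g + 4)*(g^2 - g - 2) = (g - 2)^2*(g + 4)*(g + 1)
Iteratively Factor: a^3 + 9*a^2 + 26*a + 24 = (a + 2)*(a^2 + 7*a + 12) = (a + 2)*(a + 3)*(a + 4)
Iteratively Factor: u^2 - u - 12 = (u - 4)*(u + 3)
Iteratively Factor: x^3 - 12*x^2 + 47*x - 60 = (x - 5)*(x^2 - 7*x + 12) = (x - 5)*(x - 3)*(x - 4)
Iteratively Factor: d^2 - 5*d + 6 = (d - 2)*(d - 3)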